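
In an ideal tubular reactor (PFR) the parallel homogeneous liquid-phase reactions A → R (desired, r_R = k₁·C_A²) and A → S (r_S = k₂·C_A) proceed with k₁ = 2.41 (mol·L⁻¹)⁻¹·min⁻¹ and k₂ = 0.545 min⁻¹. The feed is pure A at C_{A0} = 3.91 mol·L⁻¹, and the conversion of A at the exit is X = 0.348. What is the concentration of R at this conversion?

1.27 mol·L⁻¹

C_A = C_{A0}(1−X) = 2.549 mol·L⁻¹.
Along a PFR/batch, dC_S/dC_A = −r_S/(r_R+r_S) = −k₂/(k₂+k₁·C_A).
Integrating from C_{A0} to C_A: C_S = (0.545/2.41)·ln[(0.545+2.41·3.91)/(0.545+2.41·2.55)] = 0.2261·ln(9.968/6.689) = 0.09022 mol·L⁻¹.
Then C_R = (C_{A0}−C_A) − C_S = 1.361 − 0.09022 = 1.270 mol·L⁻¹.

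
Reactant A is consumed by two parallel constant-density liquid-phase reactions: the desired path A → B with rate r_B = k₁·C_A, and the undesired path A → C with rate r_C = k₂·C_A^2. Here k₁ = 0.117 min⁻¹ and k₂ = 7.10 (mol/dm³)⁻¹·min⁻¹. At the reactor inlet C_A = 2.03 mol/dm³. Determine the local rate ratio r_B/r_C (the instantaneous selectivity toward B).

0.00812

S_{B/C} = r_B/r_C = (k₁·C_A)/(k₂·C_A^2) = (k₁/k₂)·C_A⁻¹.
= (0.117×2.030) / (7.10×2.030^2) = 0.2375/29.26 = 0.00812.
The undesired path is higher order in A, so low C_A (CSTR or dilute feed) favours B.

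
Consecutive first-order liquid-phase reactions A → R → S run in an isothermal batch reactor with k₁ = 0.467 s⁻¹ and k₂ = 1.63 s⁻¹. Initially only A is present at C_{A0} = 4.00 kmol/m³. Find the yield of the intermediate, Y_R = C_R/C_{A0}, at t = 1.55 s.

For first-order series with pure A initially, C_R(t) = k₁C_{A0}/(k₂−k₁)·(e^(−k₁t) − e^(−k₂t)).
e^(−k₁t) = e^(−0.467×1.55) = e^(−0.7239) = 0.4849; e^(−k₂t) = e^(−2.526) = 0.07994.
C_R = 0.467×4.00/(1.63−0.467) × (0.4849−0.07994) = 1.606×0.4049 = 0.6504 kmol/m³.
Y_R = C_R/C_{A0} = 0.6504/4.00 = 0.163.

0.163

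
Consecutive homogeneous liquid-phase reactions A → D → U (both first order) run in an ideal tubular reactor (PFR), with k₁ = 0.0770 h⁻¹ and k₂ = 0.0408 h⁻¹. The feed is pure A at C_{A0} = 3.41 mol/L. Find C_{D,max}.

For a first-order series the maximum intermediate yield is C_{D,max}/C_{A0} = (k₁/k₂)^[k₂/(k₂−k₁)].
= (0.0770/0.0408)^(0.0408/(0.0408−0.0770)) = (1.887)^(-1.127) = 0.4888.
C_{D,max} = 0.4888×3.41 = 1.67 mol/L.

1.67 mol/L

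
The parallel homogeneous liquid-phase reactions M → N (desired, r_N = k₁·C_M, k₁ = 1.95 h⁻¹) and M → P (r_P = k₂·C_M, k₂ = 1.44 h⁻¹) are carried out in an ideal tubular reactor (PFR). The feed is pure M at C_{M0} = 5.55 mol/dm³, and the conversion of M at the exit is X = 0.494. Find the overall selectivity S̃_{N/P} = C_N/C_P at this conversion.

1.35

C_M = C_{M0}(1−X) = 2.808 mol/dm³.
Both paths are first order in M, so the instantaneous fraction to N is constant: dC_N/d(−C_M) = k₁/(k₁+k₂) = 0.5752.
C_N = 0.5752·(C_{M0}−C_M) = 0.5752×2.742 = 1.58 mol/dm³.
C_P = (C_{M0}−C_M)−C_N = 1.165 mol/dm³; S̃_{N/P} = 1.577/1.165 = 1.35.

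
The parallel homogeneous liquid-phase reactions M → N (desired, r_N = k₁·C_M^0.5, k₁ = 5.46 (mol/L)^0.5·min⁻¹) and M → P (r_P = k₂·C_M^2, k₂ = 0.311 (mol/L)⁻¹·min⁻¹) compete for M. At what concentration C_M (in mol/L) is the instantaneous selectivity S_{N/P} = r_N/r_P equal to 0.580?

9.71 mol/L

S_{N/P} = (k₁/k₂)·C_M^-1.5 ⇒ C_M = (S·k₂/k₁)^(1/(-1.5)).
= (0.580×0.311/5.46)^(-0.6667) = (0.03304)^(-0.6667) = 9.71 mol/L.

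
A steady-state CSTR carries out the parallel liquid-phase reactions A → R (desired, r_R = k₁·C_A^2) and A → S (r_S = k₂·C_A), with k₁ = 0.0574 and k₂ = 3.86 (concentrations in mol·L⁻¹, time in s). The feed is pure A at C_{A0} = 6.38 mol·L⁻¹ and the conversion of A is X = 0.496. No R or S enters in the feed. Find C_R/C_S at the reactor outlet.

Exit C_A = C_{A0}(1−X) = 6.38×0.504 = 3.216 mol·L⁻¹.
Rates in a CSTR are evaluated at the outlet concentration: r_R = 0.0574×3.216^2 = 0.5935, r_S = 3.86×3.216 = 12.41.
Overall selectivity = C_R/C_S = r_Rτ/(r_Sτ) = r_R/r_S = 0.0478.

0.0478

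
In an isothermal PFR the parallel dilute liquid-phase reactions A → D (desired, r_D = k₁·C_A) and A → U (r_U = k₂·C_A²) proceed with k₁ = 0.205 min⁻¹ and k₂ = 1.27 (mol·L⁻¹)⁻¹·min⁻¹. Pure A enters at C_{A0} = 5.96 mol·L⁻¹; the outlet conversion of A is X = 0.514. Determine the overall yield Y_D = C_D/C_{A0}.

0.0188

C_A = C_{A0}(1−X) = 2.897 mol·L⁻¹.
Along a PFR/batch, dC_D/dC_A = −r_D/(r_D+r_U) = −k₁/(k₁+k₂·C_A).
Integrating from C_{A0} to C_A: C_D = (0.205/1.27)·ln[(0.205+1.27·5.96)/(0.205+1.27·2.90)] = 0.1614·ln(7.774/3.884) = 0.1120 mol·L⁻¹.
Y_D = C_D/C_{A0} = 0.1120/5.96 = 0.0188.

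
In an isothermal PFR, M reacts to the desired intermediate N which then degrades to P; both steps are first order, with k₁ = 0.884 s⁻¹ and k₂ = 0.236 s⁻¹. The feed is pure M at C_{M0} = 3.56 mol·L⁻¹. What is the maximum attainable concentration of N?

For a first-order series the maximum intermediate yield is C_{N,max}/C_{M0} = (k₁/k₂)^[k₂/(k₂−k₁)].
= (0.884/0.236)^(0.236/(0.236−0.884)) = (3.746)^(-0.3642) = 0.6182.
C_{N,max} = 0.6182×3.56 = 2.20 mol·L⁻¹.

2.20 mol·L⁻¹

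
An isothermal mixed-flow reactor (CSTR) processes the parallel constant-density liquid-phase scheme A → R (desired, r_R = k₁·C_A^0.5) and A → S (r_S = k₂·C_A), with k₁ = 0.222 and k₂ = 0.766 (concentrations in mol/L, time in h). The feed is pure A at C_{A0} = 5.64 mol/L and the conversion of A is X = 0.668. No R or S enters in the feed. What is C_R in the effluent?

0.658 mol/L

Exit C_A = C_{A0}(1−X) = 5.64×0.332 = 1.872 mol/L.
Rates in a CSTR are evaluated at the outlet concentration: r_R = 0.222×1.872^0.5 = 0.3038, r_S = 0.766×1.872 = 1.434.
Fraction of consumed A going to R: r_R/(r_R+r_S) = 0.1748.
C_R = 0.1748·C_{A0}·X = 0.1748×5.64×0.668 = 0.658 mol/L.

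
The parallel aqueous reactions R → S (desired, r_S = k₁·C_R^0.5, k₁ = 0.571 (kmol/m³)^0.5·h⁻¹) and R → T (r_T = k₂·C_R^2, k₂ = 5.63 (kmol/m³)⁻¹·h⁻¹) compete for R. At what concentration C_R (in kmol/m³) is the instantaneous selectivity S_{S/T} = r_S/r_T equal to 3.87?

S_{S/T} = (k₁/k₂)·C_R^-1.5 ⇒ C_R = (S·k₂/k₁)^(1/(-1.5)).
= (3.87×5.63/0.571)^(-0.6667) = (38.16)^(-0.6667) = 0.0882 kmol/m³.

0.0882 kmol/m³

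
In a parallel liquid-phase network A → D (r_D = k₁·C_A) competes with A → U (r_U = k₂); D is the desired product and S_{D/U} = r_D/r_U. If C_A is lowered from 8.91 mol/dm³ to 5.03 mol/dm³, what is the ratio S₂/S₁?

0.565

S_{D/U} = (k₁/k₂)·C_A, so S₂/S₁ = (C_{A,2}/C_{A,1}).
= 5.03/8.91 = 0.565.
Selectivity toward D falls as C_A falls — high-concentration operation is favoured.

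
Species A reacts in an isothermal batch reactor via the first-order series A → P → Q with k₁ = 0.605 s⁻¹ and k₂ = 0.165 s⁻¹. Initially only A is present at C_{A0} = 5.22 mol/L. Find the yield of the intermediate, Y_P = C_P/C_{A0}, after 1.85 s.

0.564

The intermediate concentration in a first-order A→B→C sequence is C_P = k₁C_{A0}(e^(−k₁t) − e^(−k₂t))/(k₂−k₁).
e^(−k₁t) = e^(−0.605×1.85) = e^(−1.119) = 0.3265; e^(−k₂t) = e^(−0.3053) = 0.7369.
C_P = 0.605×5.22/(0.165−0.605) × (0.3265−0.7369) = (-7.178)×(-0.4104) = 2.946 mol/L.
Y_P = C_P/C_{A0} = 2.946/5.22 = 0.564.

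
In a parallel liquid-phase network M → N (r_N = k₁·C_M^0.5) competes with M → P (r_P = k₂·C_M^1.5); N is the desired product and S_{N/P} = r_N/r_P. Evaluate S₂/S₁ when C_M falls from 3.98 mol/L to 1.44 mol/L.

S_{N/P} = (k₁/k₂)·C_M⁻¹, so S₂/S₁ = (C_{M,2}/C_{M,1})⁻¹.
= 3.98/1.44 = 2.76.
Selectivity toward N rises as C_M falls — low-concentration operation is favoured.

2.76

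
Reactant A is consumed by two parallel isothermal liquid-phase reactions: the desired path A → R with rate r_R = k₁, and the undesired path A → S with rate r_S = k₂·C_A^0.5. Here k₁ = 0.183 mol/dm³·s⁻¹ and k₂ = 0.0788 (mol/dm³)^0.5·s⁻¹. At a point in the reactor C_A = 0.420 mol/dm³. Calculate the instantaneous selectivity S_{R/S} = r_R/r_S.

S_{R/S} = r_R/r_S = (k₁)/(k₂·C_A^0.5) = (k₁/k₂)·C_A^-0.5.
= (0.183) / (0.0788×0.4200^0.5) = 0.1830/0.05107 = 3.58.

3.58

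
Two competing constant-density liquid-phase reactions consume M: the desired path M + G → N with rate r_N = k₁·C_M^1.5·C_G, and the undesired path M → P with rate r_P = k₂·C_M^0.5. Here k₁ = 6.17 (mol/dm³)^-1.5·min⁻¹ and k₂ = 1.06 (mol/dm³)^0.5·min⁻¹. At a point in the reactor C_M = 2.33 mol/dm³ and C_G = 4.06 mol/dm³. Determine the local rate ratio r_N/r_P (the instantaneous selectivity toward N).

55.1

S_{N/P} = r_N/r_P = (k₁·C_M^1.5·C_G)/(k₂·C_M^0.5) = (k₁/k₂)·C_M·C_G.
= (6.17×2.330^1.5×4.060) / (1.06×2.330^0.5) = 89.09/1.618 = 55.1.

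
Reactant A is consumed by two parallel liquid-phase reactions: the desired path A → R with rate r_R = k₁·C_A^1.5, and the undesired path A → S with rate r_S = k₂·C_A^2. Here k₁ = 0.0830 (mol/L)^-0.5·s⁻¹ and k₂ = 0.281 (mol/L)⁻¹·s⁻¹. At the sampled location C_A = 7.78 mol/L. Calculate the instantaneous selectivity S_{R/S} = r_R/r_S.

0.106

S_{R/S} = r_R/r_S = (k₁·C_A^1.5)/(k₂·C_A^2) = (k₁/k₂)·C_A^-0.5.
= (0.0830×7.780^1.5) / (0.281×7.780^2) = 1.801/17.01 = 0.106.
The undesired path is higher order in A, so low C_A (CSTR or dilute feed) favours R.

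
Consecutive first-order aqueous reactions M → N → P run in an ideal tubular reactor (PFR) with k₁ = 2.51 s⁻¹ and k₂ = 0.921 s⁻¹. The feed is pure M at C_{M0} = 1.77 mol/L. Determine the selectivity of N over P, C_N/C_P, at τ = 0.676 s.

The intermediate concentration in a first-order A→B→C sequence is C_N = k₁C_{M0}(e^(−k₁τ) − e^(−k₂τ))/(k₂−k₁).
e^(−k₁τ) = e^(−2.51×0.676) = e^(−1.697) = 0.1833; e^(−k₂τ) = e^(−0.6226) = 0.5365.
C_N = 2.51×1.77/(0.921−2.51) × (0.1833−0.5365) = (-2.796)×(-0.3533) = 0.9877 mol/L.
C_M = C_{M0}e^(−k₁τ) = 0.3244 mol/L, so C_P = C_{M0}−C_M−C_N = 0.4579 mol/L; C_N/C_P = 2.16.

2.16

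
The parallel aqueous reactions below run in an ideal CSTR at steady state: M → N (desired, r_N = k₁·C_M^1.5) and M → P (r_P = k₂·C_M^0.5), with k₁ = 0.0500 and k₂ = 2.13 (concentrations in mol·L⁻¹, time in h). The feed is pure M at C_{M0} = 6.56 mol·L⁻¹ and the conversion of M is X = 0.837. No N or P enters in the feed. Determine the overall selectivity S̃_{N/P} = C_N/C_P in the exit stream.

0.0251

Exit C_M = C_{M0}(1−X) = 6.56×0.163 = 1.069 mol·L⁻¹.
In a CSTR the entire volume is at exit conditions, so r_N = 0.0500×1.069^1.5 = 0.05528 and r_P = 2.13×1.069^0.5 = 2.203.
Overall selectivity = C_N/C_P = r_Nτ/(r_Pτ) = r_N/r_P = 0.0251.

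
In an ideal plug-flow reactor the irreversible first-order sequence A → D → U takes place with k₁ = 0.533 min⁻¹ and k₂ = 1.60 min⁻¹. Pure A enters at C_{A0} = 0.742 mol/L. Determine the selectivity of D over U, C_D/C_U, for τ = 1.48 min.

0.493

Solving the coupled first-order balances gives C_D(τ) = [k₁/(k₂−k₁)]·C_{A0}·(e^(−k₁τ) − e^(−k₂τ)).
e^(−k₁τ) = e^(−0.533×1.48) = e^(−0.7888) = 0.4544; e^(−k₂τ) = e^(−2.368) = 0.09367.
C_D = 0.533×0.742/(1.60−0.533) × (0.4544−0.09367) = 0.3707×0.3607 = 0.1337 mol/L.
C_A = C_{A0}e^(−k₁τ) = 0.3371 mol/L, so C_U = C_{A0}−C_A−C_D = 0.2712 mol/L; C_D/C_U = 0.493.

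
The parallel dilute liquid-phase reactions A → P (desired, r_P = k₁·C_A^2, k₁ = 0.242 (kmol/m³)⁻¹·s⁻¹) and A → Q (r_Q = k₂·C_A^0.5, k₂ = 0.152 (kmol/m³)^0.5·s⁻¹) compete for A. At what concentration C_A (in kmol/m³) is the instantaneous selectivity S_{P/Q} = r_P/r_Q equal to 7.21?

S_{P/Q} = (k₁/k₂)·C_A^1.5 ⇒ C_A = (S·k₂/k₁)^(1/1.5).
= (7.21×0.152/0.242)^(0.6667) = (4.529)^(0.6667) = 2.74 kmol/m³.

2.74 kmol/m³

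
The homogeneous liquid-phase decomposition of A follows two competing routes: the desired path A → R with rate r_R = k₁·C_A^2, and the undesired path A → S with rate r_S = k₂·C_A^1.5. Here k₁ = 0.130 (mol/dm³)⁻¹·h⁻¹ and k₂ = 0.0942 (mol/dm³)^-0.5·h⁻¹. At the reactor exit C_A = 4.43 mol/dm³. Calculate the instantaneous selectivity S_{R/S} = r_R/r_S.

2.90

S_{R/S} = r_R/r_S = (k₁·C_A^2)/(k₂·C_A^1.5) = (k₁/k₂)·C_A^0.5.
= (0.130×4.430^2) / (0.0942×4.430^1.5) = 2.551/0.8783 = 2.90.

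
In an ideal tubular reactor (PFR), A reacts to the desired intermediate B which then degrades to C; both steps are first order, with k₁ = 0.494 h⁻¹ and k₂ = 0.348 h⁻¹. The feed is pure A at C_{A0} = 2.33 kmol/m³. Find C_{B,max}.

Evaluating C_B at τ_opt = ln(k₂/k₁)/(k₂−k₁) gives C_{B,max}/C_{A0} = (k₁/k₂)^[k₂/(k₂−k₁)].
= (0.494/0.348)^(0.348/(0.348−0.494)) = (1.420)^(-2.384) = 0.4339.
C_{B,max} = 0.4339×2.33 = 1.01 kmol/m³.

1.01 kmol/m³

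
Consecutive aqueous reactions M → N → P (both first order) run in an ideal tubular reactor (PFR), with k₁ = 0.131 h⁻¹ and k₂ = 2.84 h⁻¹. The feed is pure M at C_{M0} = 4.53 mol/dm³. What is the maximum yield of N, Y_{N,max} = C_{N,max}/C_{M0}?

0.0398

Evaluating C_N at τ_opt = ln(k₂/k₁)/(k₂−k₁) gives C_{N,max}/C_{M0} = (k₁/k₂)^[k₂/(k₂−k₁)].
= (0.131/2.84)^(2.84/(2.84−0.131)) = (0.04613)^(1.048) = 0.03975.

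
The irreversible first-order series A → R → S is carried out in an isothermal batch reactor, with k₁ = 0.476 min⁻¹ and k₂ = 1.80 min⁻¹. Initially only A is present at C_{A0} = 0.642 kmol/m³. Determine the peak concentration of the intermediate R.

For a first-order series the maximum intermediate yield is C_{R,max}/C_{A0} = (k₁/k₂)^[k₂/(k₂−k₁)].
= (0.476/1.80)^(1.80/(1.80−0.476)) = (0.2644)^(1.360) = 0.1639.
C_{R,max} = 0.1639×0.642 = 0.105 kmol/m³.

0.105 kmol/m³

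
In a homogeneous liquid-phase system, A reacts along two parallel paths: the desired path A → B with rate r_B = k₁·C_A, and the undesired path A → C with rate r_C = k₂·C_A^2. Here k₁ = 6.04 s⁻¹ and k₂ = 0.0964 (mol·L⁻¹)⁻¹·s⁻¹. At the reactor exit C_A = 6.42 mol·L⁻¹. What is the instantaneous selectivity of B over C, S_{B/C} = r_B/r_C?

9.76

S_{B/C} = r_B/r_C = (k₁·C_A)/(k₂·C_A^2) = (k₁/k₂)·C_A⁻¹.
= (6.04×6.420) / (0.0964×6.420^2) = 38.78/3.973 = 9.76.
The undesired path is higher order in A, so low C_A (CSTR or dilute feed) favours B.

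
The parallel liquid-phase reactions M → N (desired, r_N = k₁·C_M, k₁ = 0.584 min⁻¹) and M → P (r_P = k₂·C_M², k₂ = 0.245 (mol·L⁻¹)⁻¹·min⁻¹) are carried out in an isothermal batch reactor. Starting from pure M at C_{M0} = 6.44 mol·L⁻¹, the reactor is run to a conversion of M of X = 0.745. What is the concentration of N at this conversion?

1.87 mol·L⁻¹

C_M = C_{M0}(1−X) = 1.642 mol·L⁻¹.
Along a PFR/batch, dC_N/dC_M = −r_N/(r_N+r_P) = −k₁/(k₁+k₂·C_M).
Integrating from C_{M0} to C_M: C_N = (0.584/0.245)·ln[(0.584+0.245·6.44)/(0.584+0.245·1.64)] = 2.384·ln(2.162/0.9863) = 1.870 mol·L⁻¹.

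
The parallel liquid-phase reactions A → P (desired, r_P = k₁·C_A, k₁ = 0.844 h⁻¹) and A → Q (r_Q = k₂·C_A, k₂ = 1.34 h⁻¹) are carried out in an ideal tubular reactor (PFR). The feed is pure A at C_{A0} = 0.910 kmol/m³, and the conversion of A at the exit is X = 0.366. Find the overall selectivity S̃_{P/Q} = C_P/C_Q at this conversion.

0.630

C_A = C_{A0}(1−X) = 0.5769 kmol/m³.
Both paths are first order in A, so the instantaneous fraction to P is constant: dC_P/d(−C_A) = k₁/(k₁+k₂) = 0.3864.
C_P = 0.3864·(C_{A0}−C_A) = 0.3864×0.3331 = 0.129 kmol/m³.
C_Q = (C_{A0}−C_A)−C_P = 0.2044 kmol/m³; S̃_{P/Q} = 0.1287/0.2044 = 0.630.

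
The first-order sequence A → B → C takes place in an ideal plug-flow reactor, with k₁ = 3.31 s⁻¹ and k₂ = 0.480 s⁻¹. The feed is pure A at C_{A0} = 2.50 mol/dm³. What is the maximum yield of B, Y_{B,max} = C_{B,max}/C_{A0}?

0.721

Evaluating C_B at τ_opt = ln(k₂/k₁)/(k₂−k₁) gives C_{B,max}/C_{A0} = (k₁/k₂)^[k₂/(k₂−k₁)].
= (3.31/0.480)^(0.480/(0.480−3.31)) = (6.896)^(-0.1696) = 0.7207.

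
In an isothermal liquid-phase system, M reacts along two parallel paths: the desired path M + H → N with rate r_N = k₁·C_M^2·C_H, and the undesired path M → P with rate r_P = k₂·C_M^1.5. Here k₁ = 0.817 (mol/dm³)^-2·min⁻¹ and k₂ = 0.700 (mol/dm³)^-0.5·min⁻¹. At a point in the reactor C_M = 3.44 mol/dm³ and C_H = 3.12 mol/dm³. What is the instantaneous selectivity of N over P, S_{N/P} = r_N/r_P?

6.75

S_{N/P} = r_N/r_P = (k₁·C_M^2·C_H)/(k₂·C_M^1.5) = (k₁/k₂)·C_M^0.5·C_H.
= (0.817×3.440^2×3.120) / (0.700×3.440^1.5) = 30.16/4.466 = 6.75.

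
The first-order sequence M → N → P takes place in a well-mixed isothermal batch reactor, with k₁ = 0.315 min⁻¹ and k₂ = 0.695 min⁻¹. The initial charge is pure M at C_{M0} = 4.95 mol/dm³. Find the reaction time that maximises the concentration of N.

Setting dC_N/dt = 0 gives t_opt = ln(k₂/k₁)/(k₂−k₁).
= ln(0.695/0.315)/(0.695−0.315) = ln(2.206)/0.3800 = 0.7913/0.3800 = 2.08 min.

2.08 min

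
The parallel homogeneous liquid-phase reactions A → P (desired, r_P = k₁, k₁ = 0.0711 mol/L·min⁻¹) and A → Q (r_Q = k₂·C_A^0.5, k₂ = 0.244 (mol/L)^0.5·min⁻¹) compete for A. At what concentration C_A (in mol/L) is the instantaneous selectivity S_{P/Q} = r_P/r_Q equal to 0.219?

1.77 mol/L

S_{P/Q} = (k₁/k₂)·C_A^-0.5 ⇒ C_A = (S·k₂/k₁)^(-2).
= (0.219×0.244/0.0711)^(-2) = (0.7516)^(-2) = 1.77 mol/L.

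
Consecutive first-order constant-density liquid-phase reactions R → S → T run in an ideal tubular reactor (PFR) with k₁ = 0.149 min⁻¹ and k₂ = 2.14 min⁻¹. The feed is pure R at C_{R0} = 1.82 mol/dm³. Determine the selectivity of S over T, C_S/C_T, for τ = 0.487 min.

The intermediate concentration in a first-order A→B→C sequence is C_S = k₁C_{R0}(e^(−k₁τ) − e^(−k₂τ))/(k₂−k₁).
e^(−k₁τ) = e^(−0.149×0.487) = e^(−0.07256) = 0.9300; e^(−k₂τ) = e^(−1.042) = 0.3527.
C_S = 0.149×1.82/(2.14−0.149) × (0.9300−0.3527) = 0.1362×0.5773 = 0.07863 mol/dm³.
C_R = C_{R0}e^(−k₁τ) = 1.693 mol/dm³, so C_T = C_{R0}−C_R−C_S = 0.04875 mol/dm³; C_S/C_T = 1.61.

1.61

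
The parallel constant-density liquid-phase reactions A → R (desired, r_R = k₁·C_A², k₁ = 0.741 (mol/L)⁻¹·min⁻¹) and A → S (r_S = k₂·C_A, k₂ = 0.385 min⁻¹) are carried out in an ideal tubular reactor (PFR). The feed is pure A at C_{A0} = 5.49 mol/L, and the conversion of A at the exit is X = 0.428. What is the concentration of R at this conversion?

2.09 mol/L

C_A = C_{A0}(1−X) = 3.140 mol/L.
Along a PFR/batch, dC_S/dC_A = −r_S/(r_R+r_S) = −k₂/(k₂+k₁·C_A).
Integrating from C_{A0} to C_A: C_S = (0.385/0.741)·ln[(0.385+0.741·5.49)/(0.385+0.741·3.14)] = 0.5196·ln(4.453/2.712) = 0.2577 mol/L.
Then C_R = (C_{A0}−C_A) − C_S = 2.350 − 0.2577 = 2.092 mol/L.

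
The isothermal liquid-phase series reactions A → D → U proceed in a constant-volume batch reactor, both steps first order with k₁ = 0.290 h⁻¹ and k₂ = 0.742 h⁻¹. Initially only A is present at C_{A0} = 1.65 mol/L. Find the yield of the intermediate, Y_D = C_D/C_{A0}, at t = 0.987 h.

0.173

For first-order series with pure A initially, C_D(t) = k₁C_{A0}/(k₂−k₁)·(e^(−k₁t) − e^(−k₂t)).
e^(−k₁t) = e^(−0.290×0.987) = e^(−0.2862) = 0.7511; e^(−k₂t) = e^(−0.7324) = 0.4808.
C_D = 0.290×1.65/(0.742−0.290) × (0.7511−0.4808) = 1.059×0.2703 = 0.2862 mol/L.
Y_D = C_D/C_{A0} = 0.2862/1.65 = 0.173.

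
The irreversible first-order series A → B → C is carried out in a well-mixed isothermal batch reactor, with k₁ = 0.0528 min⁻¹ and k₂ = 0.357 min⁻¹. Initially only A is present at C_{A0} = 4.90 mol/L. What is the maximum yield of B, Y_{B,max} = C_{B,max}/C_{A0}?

For a first-order series the maximum intermediate yield is C_{B,max}/C_{A0} = (k₁/k₂)^[k₂/(k₂−k₁)].
= (0.0528/0.357)^(0.357/(0.357−0.0528)) = (0.1479)^(1.174) = 0.1061.

0.106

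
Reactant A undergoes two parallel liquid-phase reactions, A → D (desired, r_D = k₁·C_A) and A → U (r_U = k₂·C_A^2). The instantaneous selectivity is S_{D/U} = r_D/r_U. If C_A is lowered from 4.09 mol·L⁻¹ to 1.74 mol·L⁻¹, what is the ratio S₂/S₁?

2.35

S_{D/U} = (k₁/k₂)·C_A⁻¹, so S₂/S₁ = (C_{A,2}/C_{A,1})⁻¹.
= 4.09/1.74 = 2.35.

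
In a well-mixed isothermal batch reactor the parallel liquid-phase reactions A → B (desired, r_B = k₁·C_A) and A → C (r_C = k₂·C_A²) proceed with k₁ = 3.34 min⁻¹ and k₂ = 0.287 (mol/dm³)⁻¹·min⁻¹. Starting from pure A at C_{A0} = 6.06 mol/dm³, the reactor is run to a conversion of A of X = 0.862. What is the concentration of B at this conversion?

C_A = C_{A0}(1−X) = 0.8363 mol/dm³.
Along a PFR/batch, dC_B/dC_A = −r_B/(r_B+r_C) = −k₁/(k₁+k₂·C_A).
Integrating from C_{A0} to C_A: C_B = (3.34/0.287)·ln[(3.34+0.287·6.06)/(3.34+0.287·0.836)] = 11.64·ln(5.079/3.580) = 4.071 mol/dm³.

4.07 mol/dm³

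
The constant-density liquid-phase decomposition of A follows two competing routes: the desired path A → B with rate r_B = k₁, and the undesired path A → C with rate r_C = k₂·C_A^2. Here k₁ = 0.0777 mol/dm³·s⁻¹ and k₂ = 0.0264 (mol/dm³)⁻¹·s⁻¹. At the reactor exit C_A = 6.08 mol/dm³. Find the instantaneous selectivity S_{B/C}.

0.0796

S_{B/C} = r_B/r_C = (k₁)/(k₂·C_A^2) = (k₁/k₂)·C_A^-2.
= (0.0777) / (0.0264×6.080^2) = 0.07770/0.9759 = 0.0796.
The undesired path is higher order in A, so low C_A (CSTR or dilute feed) favours B.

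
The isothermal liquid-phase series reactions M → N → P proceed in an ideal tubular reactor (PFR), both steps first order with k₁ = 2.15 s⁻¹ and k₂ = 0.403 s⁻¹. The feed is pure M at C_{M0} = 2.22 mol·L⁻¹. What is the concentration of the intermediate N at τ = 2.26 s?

1.08 mol·L⁻¹

For first-order series with pure M initially, C_N(τ) = k₁C_{M0}/(k₂−k₁)·(e^(−k₁τ) − e^(−k₂τ)).
e^(−k₁τ) = e^(−2.15×2.26) = e^(−4.859) = 0.007758; e^(−k₂τ) = e^(−0.9108) = 0.4022.
C_N = 2.15×2.22/(0.403−2.15) × (0.007758−0.4022) = (-2.732)×(-0.3945) = 1.078 mol·L⁻¹.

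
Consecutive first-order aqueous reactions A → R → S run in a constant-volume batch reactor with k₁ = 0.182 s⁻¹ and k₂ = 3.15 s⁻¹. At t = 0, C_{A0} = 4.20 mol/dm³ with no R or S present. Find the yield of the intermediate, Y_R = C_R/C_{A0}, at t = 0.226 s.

0.0288

For first-order series with pure A initially, C_R(t) = k₁C_{A0}/(k₂−k₁)·(e^(−k₁t) − e^(−k₂t)).
e^(−k₁t) = e^(−0.182×0.226) = e^(−0.04113) = 0.9597; e^(−k₂t) = e^(−0.7119) = 0.4907.
C_R = 0.182×4.20/(3.15−0.182) × (0.9597−0.4907) = 0.2575×0.4690 = 0.1208 mol/dm³.
Y_R = C_R/C_{A0} = 0.1208/4.20 = 0.0288.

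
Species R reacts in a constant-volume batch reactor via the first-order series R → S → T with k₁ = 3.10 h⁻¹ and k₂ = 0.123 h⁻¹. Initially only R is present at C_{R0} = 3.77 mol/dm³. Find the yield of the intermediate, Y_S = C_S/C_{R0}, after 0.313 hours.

The intermediate concentration in a first-order A→B→C sequence is C_S = k₁C_{R0}(e^(−k₁t) − e^(−k₂t))/(k₂−k₁).
e^(−k₁t) = e^(−3.10×0.313) = e^(−0.9703) = 0.3790; e^(−k₂t) = e^(−0.03850) = 0.9622.
C_S = 3.10×3.77/(0.123−3.10) × (0.3790−0.9622) = (-3.926)×(-0.5833) = 2.290 mol/dm³.
Y_S = C_S/C_{R0} = 2.290/3.77 = 0.607.

0.607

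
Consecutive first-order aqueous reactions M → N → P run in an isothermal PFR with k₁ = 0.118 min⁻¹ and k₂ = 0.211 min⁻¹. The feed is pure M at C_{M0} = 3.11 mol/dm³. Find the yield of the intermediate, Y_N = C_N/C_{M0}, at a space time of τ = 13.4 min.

0.186

Solving the coupled first-order balances gives C_N(τ) = [k₁/(k₂−k₁)]·C_{M0}·(e^(−k₁τ) − e^(−k₂τ)).
e^(−k₁τ) = e^(−0.118×13.4) = e^(−1.581) = 0.2057; e^(−k₂τ) = e^(−2.827) = 0.05917.
C_N = 0.118×3.11/(0.211−0.118) × (0.2057−0.05917) = 3.946×0.1466 = 0.5783 mol/dm³.
Y_N = C_N/C_{M0} = 0.5783/3.11 = 0.186.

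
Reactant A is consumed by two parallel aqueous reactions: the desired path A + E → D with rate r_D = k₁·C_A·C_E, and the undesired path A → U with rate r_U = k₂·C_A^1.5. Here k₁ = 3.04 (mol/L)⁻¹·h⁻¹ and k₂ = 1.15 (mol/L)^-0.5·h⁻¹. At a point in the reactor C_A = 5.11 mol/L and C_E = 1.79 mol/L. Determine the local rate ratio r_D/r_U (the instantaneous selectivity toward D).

2.09

S_{D/U} = r_D/r_U = (k₁·C_A·C_E)/(k₂·C_A^1.5) = (k₁/k₂)·C_A^-0.5·C_E.
= (3.04×5.110×1.790) / (1.15×5.110^1.5) = 27.81/13.28 = 2.09.
The undesired path is higher order in A, so low C_A (CSTR or dilute feed) favours D.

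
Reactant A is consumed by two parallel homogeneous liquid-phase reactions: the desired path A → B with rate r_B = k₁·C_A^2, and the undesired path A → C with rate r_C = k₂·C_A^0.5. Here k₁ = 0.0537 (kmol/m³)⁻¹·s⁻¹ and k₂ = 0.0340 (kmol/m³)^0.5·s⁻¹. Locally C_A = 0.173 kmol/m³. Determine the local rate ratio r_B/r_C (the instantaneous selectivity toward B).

0.114

S_{B/C} = r_B/r_C = (k₁·C_A^2)/(k₂·C_A^0.5) = (k₁/k₂)·C_A^1.5.
= (0.0537×0.1730^2) / (0.0340×0.1730^0.5) = 0.001607/0.01414 = 0.114.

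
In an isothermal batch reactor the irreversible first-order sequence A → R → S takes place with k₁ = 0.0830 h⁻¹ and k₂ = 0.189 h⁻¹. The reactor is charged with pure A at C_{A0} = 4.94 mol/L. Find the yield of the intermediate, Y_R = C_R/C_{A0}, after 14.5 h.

For first-order series with pure A initially, C_R(t) = k₁C_{A0}/(k₂−k₁)·(e^(−k₁t) − e^(−k₂t)).
e^(−k₁t) = e^(−0.0830×14.5) = e^(−1.204) = 0.3001; e^(−k₂t) = e^(−2.740) = 0.06454.
C_R = 0.0830×4.94/(0.189−0.0830) × (0.3001−0.06454) = 3.868×0.2356 = 0.9113 mol/L.
Y_R = C_R/C_{A0} = 0.9113/4.94 = 0.184.

0.184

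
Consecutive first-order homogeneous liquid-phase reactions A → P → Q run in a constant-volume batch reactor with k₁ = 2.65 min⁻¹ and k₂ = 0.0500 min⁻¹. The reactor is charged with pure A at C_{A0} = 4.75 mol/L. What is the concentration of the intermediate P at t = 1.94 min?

4.37 mol/L

Solving the coupled first-order balances gives C_P(t) = [k₁/(k₂−k₁)]·C_{A0}·(e^(−k₁t) − e^(−k₂t)).
e^(−k₁t) = e^(−2.65×1.94) = e^(−5.141) = 0.005852; e^(−k₂t) = e^(−0.09700) = 0.9076.
C_P = 2.65×4.75/(0.0500−2.65) × (0.005852−0.9076) = (-4.841)×(-0.9017) = 4.365 mol/L.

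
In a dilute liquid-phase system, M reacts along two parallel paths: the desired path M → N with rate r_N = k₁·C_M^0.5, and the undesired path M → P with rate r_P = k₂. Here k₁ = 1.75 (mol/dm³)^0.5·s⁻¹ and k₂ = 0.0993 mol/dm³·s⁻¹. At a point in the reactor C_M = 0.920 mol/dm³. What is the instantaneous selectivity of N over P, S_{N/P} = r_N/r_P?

S_{N/P} = r_N/r_P = (k₁·C_M^0.5)/(k₂) = (k₁/k₂)·C_M^0.5.
= (1.75×0.9200^0.5) / (0.0993) = 1.679/0.09930 = 16.9.
Since the desired path is higher order in M, keeping C_M high (PFR or concentrated feed) favours N.

16.9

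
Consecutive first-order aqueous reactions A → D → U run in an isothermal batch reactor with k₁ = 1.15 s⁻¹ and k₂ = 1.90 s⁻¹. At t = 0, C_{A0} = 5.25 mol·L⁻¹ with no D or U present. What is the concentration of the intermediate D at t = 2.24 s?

0.498 mol·L⁻¹

Solving the coupled first-order balances gives C_D(t) = [k₁/(k₂−k₁)]·C_{A0}·(e^(−k₁t) − e^(−k₂t)).
e^(−k₁t) = e^(−1.15×2.24) = e^(−2.576) = 0.07608; e^(−k₂t) = e^(−4.256) = 0.01418.
C_D = 1.15×5.25/(1.90−1.15) × (0.07608−0.01418) = 8.050×0.06190 = 0.4983 mol·L⁻¹.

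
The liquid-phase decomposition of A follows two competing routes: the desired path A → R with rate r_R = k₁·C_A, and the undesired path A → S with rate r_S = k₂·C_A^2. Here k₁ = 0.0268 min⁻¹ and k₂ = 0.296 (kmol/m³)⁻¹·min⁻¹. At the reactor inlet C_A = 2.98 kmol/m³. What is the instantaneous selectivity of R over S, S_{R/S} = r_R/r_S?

S_{R/S} = r_R/r_S = (k₁·C_A)/(k₂·C_A^2) = (k₁/k₂)·C_A⁻¹.
= (0.0268×2.980) / (0.296×2.980^2) = 0.07986/2.629 = 0.0304.
The undesired path is higher order in A, so low C_A (CSTR or dilute feed) favours R.

0.0304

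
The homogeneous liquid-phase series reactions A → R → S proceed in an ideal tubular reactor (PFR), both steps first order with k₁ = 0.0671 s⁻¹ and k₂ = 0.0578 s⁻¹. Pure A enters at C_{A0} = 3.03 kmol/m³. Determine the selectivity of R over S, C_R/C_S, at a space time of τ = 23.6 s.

0.843

For first-order series with pure A initially, C_R(τ) = k₁C_{A0}/(k₂−k₁)·(e^(−k₁τ) − e^(−k₂τ)).
e^(−k₁τ) = e^(−0.0671×23.6) = e^(−1.584) = 0.2052; e^(−k₂τ) = e^(−1.364) = 0.2556.
C_R = 0.0671×3.03/(0.0578−0.0671) × (0.2052−0.2556) = (-21.86)×(-0.05037) = 1.101 kmol/m³.
C_A = C_{A0}e^(−k₁τ) = 0.6219 kmol/m³, so C_S = C_{A0}−C_A−C_R = 1.307 kmol/m³; C_R/C_S = 0.843.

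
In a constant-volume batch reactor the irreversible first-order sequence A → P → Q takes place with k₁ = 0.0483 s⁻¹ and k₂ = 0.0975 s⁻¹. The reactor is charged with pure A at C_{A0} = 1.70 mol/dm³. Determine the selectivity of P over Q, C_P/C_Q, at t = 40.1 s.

0.166

Solving the coupled first-order balances gives C_P(t) = [k₁/(k₂−k₁)]·C_{A0}·(e^(−k₁t) − e^(−k₂t)).
e^(−k₁t) = e^(−0.0483×40.1) = e^(−1.937) = 0.1442; e^(−k₂t) = e^(−3.910) = 0.02005.
C_P = 0.0483×1.70/(0.0975−0.0483) × (0.1442−0.02005) = 1.669×0.1241 = 0.2071 mol/dm³.
C_A = C_{A0}e^(−k₁t) = 0.2451 mol/dm³, so C_Q = C_{A0}−C_A−C_P = 1.248 mol/dm³; C_P/C_Q = 0.166.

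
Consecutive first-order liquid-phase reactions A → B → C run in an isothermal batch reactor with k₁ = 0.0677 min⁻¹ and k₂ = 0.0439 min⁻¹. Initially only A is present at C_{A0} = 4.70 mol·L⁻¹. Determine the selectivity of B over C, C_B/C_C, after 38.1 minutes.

The intermediate concentration in a first-order A→B→C sequence is C_B = k₁C_{A0}(e^(−k₁t) − e^(−k₂t))/(k₂−k₁).
e^(−k₁t) = e^(−0.0677×38.1) = e^(−2.579) = 0.07582; e^(−k₂t) = e^(−1.673) = 0.1878.
C_B = 0.0677×4.70/(0.0439−0.0677) × (0.07582−0.1878) = (-13.37)×(-0.1119) = 1.497 mol·L⁻¹.
C_A = C_{A0}e^(−k₁t) = 0.3564 mol·L⁻¹, so C_C = C_{A0}−C_A−C_B = 2.847 mol·L⁻¹; C_B/C_C = 0.526.

0.526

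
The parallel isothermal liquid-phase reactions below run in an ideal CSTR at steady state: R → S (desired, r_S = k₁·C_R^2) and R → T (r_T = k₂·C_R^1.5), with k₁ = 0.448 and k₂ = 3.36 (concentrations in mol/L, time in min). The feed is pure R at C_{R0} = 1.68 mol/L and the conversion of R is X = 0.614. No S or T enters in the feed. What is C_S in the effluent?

0.100 mol/L

Exit C_R = C_{R0}(1−X) = 1.68×0.386 = 0.6485 mol/L.
A CSTR operates uniformly at the exit composition, giving r_S = 0.1884 and r_T = 1.755 (each k·C_R^n at C_R = 0.6485).
Fraction of consumed R going to S: r_S/(r_S+r_T) = 0.09696.
C_S = 0.09696·C_{R0}·X = 0.09696×1.68×0.614 = 0.100 mol/L.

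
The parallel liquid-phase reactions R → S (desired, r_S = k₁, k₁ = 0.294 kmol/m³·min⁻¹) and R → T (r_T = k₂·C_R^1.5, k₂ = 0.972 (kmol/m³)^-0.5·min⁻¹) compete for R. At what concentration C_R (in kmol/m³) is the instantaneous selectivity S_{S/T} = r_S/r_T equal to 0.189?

S_{S/T} = (k₁/k₂)·C_R^-1.5 ⇒ C_R = (S·k₂/k₁)^(1/(-1.5)).
= (0.189×0.972/0.294)^(-0.6667) = (0.6249)^(-0.6667) = 1.37 kmol/m³.

1.37 kmol/m³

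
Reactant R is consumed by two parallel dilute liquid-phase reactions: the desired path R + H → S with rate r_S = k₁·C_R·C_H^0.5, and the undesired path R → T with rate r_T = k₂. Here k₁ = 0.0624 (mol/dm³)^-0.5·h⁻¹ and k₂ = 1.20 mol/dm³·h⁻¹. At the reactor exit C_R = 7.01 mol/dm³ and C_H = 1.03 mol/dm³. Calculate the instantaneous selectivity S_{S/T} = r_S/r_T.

S_{S/T} = r_S/r_T = (k₁·C_R·C_H^0.5)/(k₂) = (k₁/k₂)·C_R·C_H^0.5.
= (0.0624×7.010×1.030^0.5) / (1.20) = 0.4439/1.200 = 0.370.
Since the desired path is higher order in R, keeping C_R high (PFR or concentrated feed) favours S.

0.370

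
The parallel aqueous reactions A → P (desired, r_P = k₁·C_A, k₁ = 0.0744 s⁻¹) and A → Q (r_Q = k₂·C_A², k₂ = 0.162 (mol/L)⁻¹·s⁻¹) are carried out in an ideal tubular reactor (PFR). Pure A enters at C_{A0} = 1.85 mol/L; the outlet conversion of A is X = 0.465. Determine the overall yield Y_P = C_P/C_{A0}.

0.116

C_A = C_{A0}(1−X) = 0.9897 mol/L.
Along a PFR/batch, dC_P/dC_A = −r_P/(r_P+r_Q) = −k₁/(k₁+k₂·C_A).
Integrating from C_{A0} to C_A: C_P = (0.0744/0.162)·ln[(0.0744+0.162·1.85)/(0.0744+0.162·0.990)] = 0.4593·ln(0.3741/0.2347) = 0.2140 mol/L.
Y_P = C_P/C_{A0} = 0.2140/1.85 = 0.116.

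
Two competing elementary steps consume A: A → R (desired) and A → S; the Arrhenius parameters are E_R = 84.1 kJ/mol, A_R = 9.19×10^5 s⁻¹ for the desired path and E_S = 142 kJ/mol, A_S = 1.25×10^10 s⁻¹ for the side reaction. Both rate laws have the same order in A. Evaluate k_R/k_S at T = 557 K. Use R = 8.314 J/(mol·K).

k_R/k_S = (A_R/A_S)·exp[−(E_R−E_S)/(RT)] = (A_R/A_S)·exp[(E_S−E_R)/(RT)].
(E_S−E_R)/(RT) = (142−84.1)×10³/(8.314×557) = 57900/4631 = 12.50.
k_R/k_S = (9.19×10^5/1.25×10^10)·exp(12.50) = 7.352×10^-5 × 2.691×10^5 = 19.8.

19.8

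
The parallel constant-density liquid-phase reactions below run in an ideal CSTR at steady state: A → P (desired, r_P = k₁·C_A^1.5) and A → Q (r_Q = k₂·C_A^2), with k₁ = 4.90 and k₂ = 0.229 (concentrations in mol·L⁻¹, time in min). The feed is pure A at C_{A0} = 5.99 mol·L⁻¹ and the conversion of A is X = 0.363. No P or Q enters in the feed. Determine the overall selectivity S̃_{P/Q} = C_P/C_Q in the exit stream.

11.0

Exit C_A = C_{A0}(1−X) = 5.99×0.637 = 3.816 mol·L⁻¹.
In a CSTR the entire volume is at exit conditions, so r_P = 4.90×3.816^1.5 = 36.52 and r_Q = 0.229×3.816^2 = 3.334.
Overall selectivity = C_P/C_Q = r_Pτ/(r_Qτ) = r_P/r_Q = 11.0.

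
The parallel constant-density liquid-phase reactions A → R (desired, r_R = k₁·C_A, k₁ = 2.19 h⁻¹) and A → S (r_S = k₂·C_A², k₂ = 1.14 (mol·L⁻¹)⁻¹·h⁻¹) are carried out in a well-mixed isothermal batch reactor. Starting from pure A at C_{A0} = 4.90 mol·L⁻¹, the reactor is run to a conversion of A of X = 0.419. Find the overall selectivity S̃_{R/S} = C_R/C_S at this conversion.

C_A = C_{A0}(1−X) = 2.847 mol·L⁻¹.
Along a PFR/batch, dC_R/dC_A = −r_R/(r_R+r_S) = −k₁/(k₁+k₂·C_A).
Integrating from C_{A0} to C_A: C_R = (2.19/1.14)·ln[(2.19+1.14·4.90)/(2.19+1.14·2.85)] = 1.921·ln(7.776/5.435) = 0.6879 mol·L⁻¹.
C_S = (C_{A0}−C_A)−C_R = 1.365 mol·L⁻¹; S̃_{R/S} = 0.6879/1.365 = 0.504.

0.504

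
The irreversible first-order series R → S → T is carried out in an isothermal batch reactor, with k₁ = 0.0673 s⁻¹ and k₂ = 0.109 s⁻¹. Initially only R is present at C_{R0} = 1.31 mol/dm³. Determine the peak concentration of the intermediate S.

0.371 mol/dm³

At the optimum, C_{S,max}/C_{R0} = (k₁/k₂)^[k₂/(k₂−k₁)].
= (0.0673/0.109)^(0.109/(0.109−0.0673)) = (0.6174)^(2.614) = 0.2835.
C_{S,max} = 0.2835×1.31 = 0.371 mol/dm³.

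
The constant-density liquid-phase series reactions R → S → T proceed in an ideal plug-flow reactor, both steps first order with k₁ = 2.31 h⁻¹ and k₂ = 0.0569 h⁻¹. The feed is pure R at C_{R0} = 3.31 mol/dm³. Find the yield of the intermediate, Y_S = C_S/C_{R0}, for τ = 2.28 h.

The intermediate concentration in a first-order A→B→C sequence is C_S = k₁C_{R0}(e^(−k₁τ) − e^(−k₂τ))/(k₂−k₁).
e^(−k₁τ) = e^(−2.31×2.28) = e^(−5.267) = 0.005160; e^(−k₂τ) = e^(−0.1297) = 0.8783.
C_S = 2.31×3.31/(0.0569−2.31) × (0.005160−0.8783) = (-3.394)×(-0.8732) = 2.963 mol/dm³.
Y_S = C_S/C_{R0} = 2.963/3.31 = 0.895.

0.895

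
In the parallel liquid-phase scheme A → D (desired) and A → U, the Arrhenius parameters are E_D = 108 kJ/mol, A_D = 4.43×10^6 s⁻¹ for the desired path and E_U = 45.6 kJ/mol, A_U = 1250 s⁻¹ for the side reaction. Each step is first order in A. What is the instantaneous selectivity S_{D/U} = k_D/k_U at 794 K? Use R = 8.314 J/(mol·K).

0.278

k_D/k_U = (A_D/A_U)·exp[−(E_D−E_U)/(RT)] = (A_D/A_U)·exp[(E_U−E_D)/(RT)].
(E_U−E_D)/(RT) = (45.6−108)×10³/(8.314×794) = -62400/6601 = -9.453.
k_D/k_U = (4.43×10^6/1250)·exp(-9.453) = 3544 × 7.848×10^-5 = 0.278.
Since E_D > E_U, raising the temperature improves selectivity toward D.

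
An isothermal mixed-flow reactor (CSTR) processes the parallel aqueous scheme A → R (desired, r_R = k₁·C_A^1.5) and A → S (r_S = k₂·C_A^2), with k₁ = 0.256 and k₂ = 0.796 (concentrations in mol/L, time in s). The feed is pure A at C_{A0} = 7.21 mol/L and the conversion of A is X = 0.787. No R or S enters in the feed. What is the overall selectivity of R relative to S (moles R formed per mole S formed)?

0.260

Exit C_A = C_{A0}(1−X) = 7.21×0.213 = 1.536 mol/L.
Rates in a CSTR are evaluated at the outlet concentration: r_R = 0.256×1.536^1.5 = 0.4872, r_S = 0.796×1.536^2 = 1.877.
Overall selectivity = C_R/C_S = r_Rτ/(r_Sτ) = r_R/r_S = 0.260.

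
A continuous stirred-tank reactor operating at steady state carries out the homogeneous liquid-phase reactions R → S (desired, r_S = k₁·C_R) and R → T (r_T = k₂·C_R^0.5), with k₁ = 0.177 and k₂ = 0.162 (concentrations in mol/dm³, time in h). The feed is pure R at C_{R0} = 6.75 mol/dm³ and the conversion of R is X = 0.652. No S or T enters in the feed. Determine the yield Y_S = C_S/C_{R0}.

0.408

Exit C_R = C_{R0}(1−X) = 6.75×0.348 = 2.349 mol/dm³.
A CSTR operates uniformly at the exit composition, giving r_S = 0.4158 and r_T = 0.2483 (each k·C_R^n at C_R = 2.349).
Fraction of consumed R going to S: r_S/(r_S+r_T) = 0.6261.
C_S = 0.6261·C_{R0}·X = 0.6261×6.75×0.652 = 2.76 mol/dm³; Y_S = C_S/C_{R0} = 0.408.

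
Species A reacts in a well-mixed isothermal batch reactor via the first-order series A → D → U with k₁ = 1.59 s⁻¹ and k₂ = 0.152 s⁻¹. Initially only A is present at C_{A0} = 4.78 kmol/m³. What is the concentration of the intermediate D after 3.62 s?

For first-order series with pure A initially, C_D(t) = k₁C_{A0}/(k₂−k₁)·(e^(−k₁t) − e^(−k₂t)).
e^(−k₁t) = e^(−1.59×3.62) = e^(−5.756) = 0.003164; e^(−k₂t) = e^(−0.5502) = 0.5768.
C_D = 1.59×4.78/(0.152−1.59) × (0.003164−0.5768) = (-5.285)×(-0.5736) = 3.032 kmol/m³.

3.03 kmol/m³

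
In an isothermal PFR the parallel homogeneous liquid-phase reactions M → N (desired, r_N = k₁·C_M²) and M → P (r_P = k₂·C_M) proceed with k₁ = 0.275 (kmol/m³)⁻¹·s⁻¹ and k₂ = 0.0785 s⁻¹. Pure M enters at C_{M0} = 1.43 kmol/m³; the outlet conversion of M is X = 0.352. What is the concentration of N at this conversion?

C_M = C_{M0}(1−X) = 0.9266 kmol/m³.
Along a PFR/batch, dC_P/dC_M = −r_P/(r_N+r_P) = −k₂/(k₂+k₁·C_M).
Integrating from C_{M0} to C_M: C_P = (0.0785/0.275)·ln[(0.0785+0.275·1.43)/(0.0785+0.275·0.927)] = 0.2855·ln(0.4718/0.3333) = 0.09915 kmol/m³.
Then C_N = (C_{M0}−C_M) − C_P = 0.5034 − 0.09915 = 0.4042 kmol/m³.

0.404 kmol/m³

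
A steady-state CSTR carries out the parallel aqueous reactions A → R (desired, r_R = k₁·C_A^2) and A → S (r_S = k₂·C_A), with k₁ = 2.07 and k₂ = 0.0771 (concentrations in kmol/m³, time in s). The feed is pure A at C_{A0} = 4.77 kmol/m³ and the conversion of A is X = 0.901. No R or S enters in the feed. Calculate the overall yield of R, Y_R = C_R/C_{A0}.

0.835

Exit C_A = C_{A0}(1−X) = 4.77×0.0990 = 0.4722 kmol/m³.
A CSTR operates uniformly at the exit composition, giving r_R = 0.4616 and r_S = 0.03641 (each k·C_A^n at C_A = 0.4722).
Fraction of consumed A going to R: r_R/(r_R+r_S) = 0.9269.
C_R = 0.9269·C_{A0}·X = 0.9269×4.77×0.901 = 3.98 kmol/m³; Y_R = C_R/C_{A0} = 0.835.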